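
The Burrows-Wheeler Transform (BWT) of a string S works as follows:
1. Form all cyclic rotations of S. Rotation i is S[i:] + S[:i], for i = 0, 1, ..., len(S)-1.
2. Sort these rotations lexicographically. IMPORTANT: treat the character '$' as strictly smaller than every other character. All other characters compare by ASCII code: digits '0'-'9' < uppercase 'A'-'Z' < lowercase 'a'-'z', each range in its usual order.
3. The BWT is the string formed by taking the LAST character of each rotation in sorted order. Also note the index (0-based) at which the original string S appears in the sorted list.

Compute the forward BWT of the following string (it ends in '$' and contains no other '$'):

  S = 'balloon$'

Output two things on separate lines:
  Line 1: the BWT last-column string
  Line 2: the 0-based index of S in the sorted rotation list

All 8 rotations (rotation i = S[i:]+S[:i]):
  rot[0] = balloon$
  rot[1] = alloon$b
  rot[2] = lloon$ba
  rot[3] = loon$bal
  rot[4] = oon$ball
  rot[5] = on$ballo
  rot[6] = n$balloo
  rot[7] = $balloon
Sorted (with $ < everything):
  sorted[0] = $balloon  (last char: 'n')
  sorted[1] = alloon$b  (last char: 'b')
  sorted[2] = balloon$  (last char: '$')
  sorted[3] = lloon$ba  (last char: 'a')
  sorted[4] = loon$bal  (last char: 'l')
  sorted[5] = n$balloo  (last char: 'o')
  sorted[6] = on$ballo  (last char: 'o')
  sorted[7] = oon$ball  (last char: 'l')
Last column: nb$alool
Original string S is at sorted index 2

Answer: nb$alool
2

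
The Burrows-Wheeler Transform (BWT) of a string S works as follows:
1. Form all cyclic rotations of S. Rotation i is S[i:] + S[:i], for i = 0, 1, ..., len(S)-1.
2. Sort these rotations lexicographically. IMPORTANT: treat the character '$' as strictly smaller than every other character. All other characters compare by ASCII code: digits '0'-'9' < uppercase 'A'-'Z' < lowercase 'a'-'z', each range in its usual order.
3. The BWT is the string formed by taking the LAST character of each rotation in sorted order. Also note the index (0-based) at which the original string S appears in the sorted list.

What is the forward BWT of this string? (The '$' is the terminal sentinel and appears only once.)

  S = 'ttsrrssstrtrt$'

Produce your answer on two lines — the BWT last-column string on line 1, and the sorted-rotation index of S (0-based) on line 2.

Answer: tsrtttrssrrst$
13

Derivation:
All 14 rotations (rotation i = S[i:]+S[:i]):
  rot[0] = ttsrrssstrtrt$
  rot[1] = tsrrssstrtrt$t
  rot[2] = srrssstrtrt$tt
  rot[3] = rrssstrtrt$tts
  rot[4] = rssstrtrt$ttsr
  rot[5] = ssstrtrt$ttsrr
  rot[6] = sstrtrt$ttsrrs
  rot[7] = strtrt$ttsrrss
  rot[8] = trtrt$ttsrrsss
  rot[9] = rtrt$ttsrrssst
  rot[10] = trt$ttsrrssstr
  rot[11] = rt$ttsrrssstrt
  rot[12] = t$ttsrrssstrtr
  rot[13] = $ttsrrssstrtrt
Sorted (with $ < everything):
  sorted[0] = $ttsrrssstrtrt  (last char: 't')
  sorted[1] = rrssstrtrt$tts  (last char: 's')
  sorted[2] = rssstrtrt$ttsr  (last char: 'r')
  sorted[3] = rt$ttsrrssstrt  (last char: 't')
  sorted[4] = rtrt$ttsrrssst  (last char: 't')
  sorted[5] = srrssstrtrt$tt  (last char: 't')
  sorted[6] = ssstrtrt$ttsrr  (last char: 'r')
  sorted[7] = sstrtrt$ttsrrs  (last char: 's')
  sorted[8] = strtrt$ttsrrss  (last char: 's')
  sorted[9] = t$ttsrrssstrtr  (last char: 'r')
  sorted[10] = trt$ttsrrssstr  (last char: 'r')
  sorted[11] = trtrt$ttsrrsss  (last char: 's')
  sorted[12] = tsrrssstrtrt$t  (last char: 't')
  sorted[13] = ttsrrssstrtrt$  (last char: '$')
Last column: tsrtttrssrrst$
Original string S is at sorted index 13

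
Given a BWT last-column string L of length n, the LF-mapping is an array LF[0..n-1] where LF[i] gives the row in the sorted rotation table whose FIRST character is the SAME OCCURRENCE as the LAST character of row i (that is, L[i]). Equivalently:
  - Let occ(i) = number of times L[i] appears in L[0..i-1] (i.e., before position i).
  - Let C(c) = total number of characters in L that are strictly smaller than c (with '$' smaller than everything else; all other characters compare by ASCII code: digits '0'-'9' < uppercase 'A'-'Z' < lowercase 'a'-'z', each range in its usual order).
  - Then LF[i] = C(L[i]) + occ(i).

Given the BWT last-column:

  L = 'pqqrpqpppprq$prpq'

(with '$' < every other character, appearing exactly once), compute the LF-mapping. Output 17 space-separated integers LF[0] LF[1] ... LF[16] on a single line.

Answer: 1 9 10 14 2 11 3 4 5 6 15 12 0 7 16 8 13

Derivation:
Char counts: '$':1, 'p':8, 'q':5, 'r':3
C (first-col start): C('$')=0, C('p')=1, C('q')=9, C('r')=14
L[0]='p': occ=0, LF[0]=C('p')+0=1+0=1
L[1]='q': occ=0, LF[1]=C('q')+0=9+0=9
L[2]='q': occ=1, LF[2]=C('q')+1=9+1=10
L[3]='r': occ=0, LF[3]=C('r')+0=14+0=14
L[4]='p': occ=1, LF[4]=C('p')+1=1+1=2
L[5]='q': occ=2, LF[5]=C('q')+2=9+2=11
L[6]='p': occ=2, LF[6]=C('p')+2=1+2=3
L[7]='p': occ=3, LF[7]=C('p')+3=1+3=4
L[8]='p': occ=4, LF[8]=C('p')+4=1+4=5
L[9]='p': occ=5, LF[9]=C('p')+5=1+5=6
L[10]='r': occ=1, LF[10]=C('r')+1=14+1=15
L[11]='q': occ=3, LF[11]=C('q')+3=9+3=12
L[12]='$': occ=0, LF[12]=C('$')+0=0+0=0
L[13]='p': occ=6, LF[13]=C('p')+6=1+6=7
L[14]='r': occ=2, LF[14]=C('r')+2=14+2=16
L[15]='p': occ=7, LF[15]=C('p')+7=1+7=8
L[16]='q': occ=4, LF[16]=C('q')+4=9+4=13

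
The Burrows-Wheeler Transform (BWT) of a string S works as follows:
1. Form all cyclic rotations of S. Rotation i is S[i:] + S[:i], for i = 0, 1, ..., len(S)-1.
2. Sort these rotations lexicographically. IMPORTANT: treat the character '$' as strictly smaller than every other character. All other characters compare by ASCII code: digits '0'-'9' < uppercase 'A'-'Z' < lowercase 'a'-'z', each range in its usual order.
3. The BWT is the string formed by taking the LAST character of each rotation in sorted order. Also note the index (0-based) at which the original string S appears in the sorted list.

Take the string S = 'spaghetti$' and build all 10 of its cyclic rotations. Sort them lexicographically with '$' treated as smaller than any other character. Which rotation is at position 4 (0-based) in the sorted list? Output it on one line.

Answer: hetti$spag

Derivation:
All 10 rotations (rotation i = S[i:]+S[:i]):
  rot[0] = spaghetti$
  rot[1] = paghetti$s
  rot[2] = aghetti$sp
  rot[3] = ghetti$spa
  rot[4] = hetti$spag
  rot[5] = etti$spagh
  rot[6] = tti$spaghe
  rot[7] = ti$spaghet
  rot[8] = i$spaghett
  rot[9] = $spaghetti
Sorted (with $ < everything):
  sorted[0] = $spaghetti
  sorted[1] = aghetti$sp
  sorted[2] = etti$spagh
  sorted[3] = ghetti$spa
  sorted[4] = hetti$spag
  sorted[5] = i$spaghett
  sorted[6] = paghetti$s
  sorted[7] = spaghetti$
  sorted[8] = ti$spaghet
  sorted[9] = tti$spaghe
sorted[4] = hetti$spag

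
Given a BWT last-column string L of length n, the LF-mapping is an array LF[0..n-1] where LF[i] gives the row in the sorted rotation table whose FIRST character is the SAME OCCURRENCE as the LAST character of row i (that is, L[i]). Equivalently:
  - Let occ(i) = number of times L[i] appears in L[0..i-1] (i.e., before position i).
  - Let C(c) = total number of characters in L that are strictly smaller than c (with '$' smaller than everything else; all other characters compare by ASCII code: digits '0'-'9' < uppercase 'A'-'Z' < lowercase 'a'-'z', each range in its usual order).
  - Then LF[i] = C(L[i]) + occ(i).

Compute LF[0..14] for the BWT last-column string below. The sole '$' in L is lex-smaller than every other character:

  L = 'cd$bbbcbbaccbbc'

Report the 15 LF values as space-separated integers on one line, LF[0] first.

Answer: 9 14 0 2 3 4 10 5 6 1 11 12 7 8 13

Derivation:
Char counts: '$':1, 'a':1, 'b':7, 'c':5, 'd':1
C (first-col start): C('$')=0, C('a')=1, C('b')=2, C('c')=9, C('d')=14
L[0]='c': occ=0, LF[0]=C('c')+0=9+0=9
L[1]='d': occ=0, LF[1]=C('d')+0=14+0=14
L[2]='$': occ=0, LF[2]=C('$')+0=0+0=0
L[3]='b': occ=0, LF[3]=C('b')+0=2+0=2
L[4]='b': occ=1, LF[4]=C('b')+1=2+1=3
L[5]='b': occ=2, LF[5]=C('b')+2=2+2=4
L[6]='c': occ=1, LF[6]=C('c')+1=9+1=10
L[7]='b': occ=3, LF[7]=C('b')+3=2+3=5
L[8]='b': occ=4, LF[8]=C('b')+4=2+4=6
L[9]='a': occ=0, LF[9]=C('a')+0=1+0=1
L[10]='c': occ=2, LF[10]=C('c')+2=9+2=11
L[11]='c': occ=3, LF[11]=C('c')+3=9+3=12
L[12]='b': occ=5, LF[12]=C('b')+5=2+5=7
L[13]='b': occ=6, LF[13]=C('b')+6=2+6=8
L[14]='c': occ=4, LF[14]=C('c')+4=9+4=13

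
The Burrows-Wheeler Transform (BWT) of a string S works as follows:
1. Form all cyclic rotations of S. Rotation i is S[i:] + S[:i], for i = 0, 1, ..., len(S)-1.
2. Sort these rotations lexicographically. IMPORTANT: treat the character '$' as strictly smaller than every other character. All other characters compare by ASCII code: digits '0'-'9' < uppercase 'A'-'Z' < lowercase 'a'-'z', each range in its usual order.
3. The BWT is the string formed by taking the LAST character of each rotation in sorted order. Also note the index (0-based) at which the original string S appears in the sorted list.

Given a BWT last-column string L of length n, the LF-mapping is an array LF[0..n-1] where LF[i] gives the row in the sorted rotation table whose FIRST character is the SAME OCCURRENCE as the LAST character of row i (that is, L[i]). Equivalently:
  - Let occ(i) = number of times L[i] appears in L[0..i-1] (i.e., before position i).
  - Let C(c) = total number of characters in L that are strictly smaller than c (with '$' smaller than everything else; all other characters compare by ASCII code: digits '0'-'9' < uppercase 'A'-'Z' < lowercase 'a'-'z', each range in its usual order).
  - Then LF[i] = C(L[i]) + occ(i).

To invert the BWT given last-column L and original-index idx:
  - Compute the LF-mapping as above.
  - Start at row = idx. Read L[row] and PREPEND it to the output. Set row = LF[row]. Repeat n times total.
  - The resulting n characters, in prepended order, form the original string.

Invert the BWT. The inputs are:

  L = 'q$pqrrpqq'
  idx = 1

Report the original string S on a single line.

LF mapping: 3 0 1 4 7 8 2 5 6
Walk LF starting at row 1, prepending L[row]:
  step 1: row=1, L[1]='$', prepend. Next row=LF[1]=0
  step 2: row=0, L[0]='q', prepend. Next row=LF[0]=3
  step 3: row=3, L[3]='q', prepend. Next row=LF[3]=4
  step 4: row=4, L[4]='r', prepend. Next row=LF[4]=7
  step 5: row=7, L[7]='q', prepend. Next row=LF[7]=5
  step 6: row=5, L[5]='r', prepend. Next row=LF[5]=8
  step 7: row=8, L[8]='q', prepend. Next row=LF[8]=6
  step 8: row=6, L[6]='p', prepend. Next row=LF[6]=2
  step 9: row=2, L[2]='p', prepend. Next row=LF[2]=1
Reversed output: ppqrqrqq$

Answer: ppqrqrqq$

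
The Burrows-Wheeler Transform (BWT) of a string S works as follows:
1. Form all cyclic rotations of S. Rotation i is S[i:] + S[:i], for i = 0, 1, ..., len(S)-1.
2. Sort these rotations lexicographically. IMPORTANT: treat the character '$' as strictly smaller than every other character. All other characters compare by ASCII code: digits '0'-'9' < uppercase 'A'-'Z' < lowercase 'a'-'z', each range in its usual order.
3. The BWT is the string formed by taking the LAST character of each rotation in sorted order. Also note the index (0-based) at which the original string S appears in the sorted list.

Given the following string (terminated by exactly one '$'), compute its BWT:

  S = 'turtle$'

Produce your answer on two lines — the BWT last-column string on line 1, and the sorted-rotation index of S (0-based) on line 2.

Answer: eltur$t
5

Derivation:
All 7 rotations (rotation i = S[i:]+S[:i]):
  rot[0] = turtle$
  rot[1] = urtle$t
  rot[2] = rtle$tu
  rot[3] = tle$tur
  rot[4] = le$turt
  rot[5] = e$turtl
  rot[6] = $turtle
Sorted (with $ < everything):
  sorted[0] = $turtle  (last char: 'e')
  sorted[1] = e$turtl  (last char: 'l')
  sorted[2] = le$turt  (last char: 't')
  sorted[3] = rtle$tu  (last char: 'u')
  sorted[4] = tle$tur  (last char: 'r')
  sorted[5] = turtle$  (last char: '$')
  sorted[6] = urtle$t  (last char: 't')
Last column: eltur$t
Original string S is at sorted index 5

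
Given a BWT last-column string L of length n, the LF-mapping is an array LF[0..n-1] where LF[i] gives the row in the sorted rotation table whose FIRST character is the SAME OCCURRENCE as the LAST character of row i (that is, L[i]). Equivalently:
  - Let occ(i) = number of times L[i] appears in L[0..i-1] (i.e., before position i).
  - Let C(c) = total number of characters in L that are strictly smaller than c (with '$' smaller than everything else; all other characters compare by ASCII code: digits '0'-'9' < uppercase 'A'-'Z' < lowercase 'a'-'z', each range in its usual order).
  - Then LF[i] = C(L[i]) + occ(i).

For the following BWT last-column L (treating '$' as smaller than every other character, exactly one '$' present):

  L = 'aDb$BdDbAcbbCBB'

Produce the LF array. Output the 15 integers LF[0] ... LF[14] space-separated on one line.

Char counts: '$':1, 'A':1, 'B':3, 'C':1, 'D':2, 'a':1, 'b':4, 'c':1, 'd':1
C (first-col start): C('$')=0, C('A')=1, C('B')=2, C('C')=5, C('D')=6, C('a')=8, C('b')=9, C('c')=13, C('d')=14
L[0]='a': occ=0, LF[0]=C('a')+0=8+0=8
L[1]='D': occ=0, LF[1]=C('D')+0=6+0=6
L[2]='b': occ=0, LF[2]=C('b')+0=9+0=9
L[3]='$': occ=0, LF[3]=C('$')+0=0+0=0
L[4]='B': occ=0, LF[4]=C('B')+0=2+0=2
L[5]='d': occ=0, LF[5]=C('d')+0=14+0=14
L[6]='D': occ=1, LF[6]=C('D')+1=6+1=7
L[7]='b': occ=1, LF[7]=C('b')+1=9+1=10
L[8]='A': occ=0, LF[8]=C('A')+0=1+0=1
L[9]='c': occ=0, LF[9]=C('c')+0=13+0=13
L[10]='b': occ=2, LF[10]=C('b')+2=9+2=11
L[11]='b': occ=3, LF[11]=C('b')+3=9+3=12
L[12]='C': occ=0, LF[12]=C('C')+0=5+0=5
L[13]='B': occ=1, LF[13]=C('B')+1=2+1=3
L[14]='B': occ=2, LF[14]=C('B')+2=2+2=4

Answer: 8 6 9 0 2 14 7 10 1 13 11 12 5 3 4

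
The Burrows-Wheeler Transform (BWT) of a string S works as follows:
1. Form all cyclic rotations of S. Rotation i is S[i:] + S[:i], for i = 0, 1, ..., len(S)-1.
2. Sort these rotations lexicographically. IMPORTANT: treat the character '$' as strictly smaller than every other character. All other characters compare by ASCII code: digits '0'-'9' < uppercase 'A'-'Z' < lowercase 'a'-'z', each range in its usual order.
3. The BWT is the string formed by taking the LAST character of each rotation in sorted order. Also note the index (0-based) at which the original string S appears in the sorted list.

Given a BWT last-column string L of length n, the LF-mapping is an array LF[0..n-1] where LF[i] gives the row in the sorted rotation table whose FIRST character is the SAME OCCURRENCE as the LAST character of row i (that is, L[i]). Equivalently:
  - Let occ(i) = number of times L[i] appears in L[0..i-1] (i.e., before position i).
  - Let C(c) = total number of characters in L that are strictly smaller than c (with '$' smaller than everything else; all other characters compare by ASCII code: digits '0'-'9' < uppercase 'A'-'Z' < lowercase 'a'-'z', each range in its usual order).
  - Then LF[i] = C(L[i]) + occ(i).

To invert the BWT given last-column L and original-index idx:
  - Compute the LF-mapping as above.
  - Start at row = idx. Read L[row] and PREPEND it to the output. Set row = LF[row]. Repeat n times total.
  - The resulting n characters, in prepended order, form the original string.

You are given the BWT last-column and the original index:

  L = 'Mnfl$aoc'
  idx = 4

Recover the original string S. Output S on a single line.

Answer: falconM$

Derivation:
LF mapping: 1 6 4 5 0 2 7 3
Walk LF starting at row 4, prepending L[row]:
  step 1: row=4, L[4]='$', prepend. Next row=LF[4]=0
  step 2: row=0, L[0]='M', prepend. Next row=LF[0]=1
  step 3: row=1, L[1]='n', prepend. Next row=LF[1]=6
  step 4: row=6, L[6]='o', prepend. Next row=LF[6]=7
  step 5: row=7, L[7]='c', prepend. Next row=LF[7]=3
  step 6: row=3, L[3]='l', prepend. Next row=LF[3]=5
  step 7: row=5, L[5]='a', prepend. Next row=LF[5]=2
  step 8: row=2, L[2]='f', prepend. Next row=LF[2]=4
Reversed output: falconM$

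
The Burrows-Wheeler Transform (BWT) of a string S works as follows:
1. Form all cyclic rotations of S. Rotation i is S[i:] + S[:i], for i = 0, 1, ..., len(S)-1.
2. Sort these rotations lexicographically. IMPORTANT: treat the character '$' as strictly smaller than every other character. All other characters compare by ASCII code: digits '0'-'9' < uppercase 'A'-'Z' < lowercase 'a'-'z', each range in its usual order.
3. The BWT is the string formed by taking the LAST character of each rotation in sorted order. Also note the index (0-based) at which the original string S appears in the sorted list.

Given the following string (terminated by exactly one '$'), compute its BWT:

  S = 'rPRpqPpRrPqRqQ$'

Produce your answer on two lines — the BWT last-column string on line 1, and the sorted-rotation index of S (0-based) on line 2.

Answer: QrqrqPqpPRpRP$R
13

Derivation:
All 15 rotations (rotation i = S[i:]+S[:i]):
  rot[0] = rPRpqPpRrPqRqQ$
  rot[1] = PRpqPpRrPqRqQ$r
  rot[2] = RpqPpRrPqRqQ$rP
  rot[3] = pqPpRrPqRqQ$rPR
  rot[4] = qPpRrPqRqQ$rPRp
  rot[5] = PpRrPqRqQ$rPRpq
  rot[6] = pRrPqRqQ$rPRpqP
  rot[7] = RrPqRqQ$rPRpqPp
  rot[8] = rPqRqQ$rPRpqPpR
  rot[9] = PqRqQ$rPRpqPpRr
  rot[10] = qRqQ$rPRpqPpRrP
  rot[11] = RqQ$rPRpqPpRrPq
  rot[12] = qQ$rPRpqPpRrPqR
  rot[13] = Q$rPRpqPpRrPqRq
  rot[14] = $rPRpqPpRrPqRqQ
Sorted (with $ < everything):
  sorted[0] = $rPRpqPpRrPqRqQ  (last char: 'Q')
  sorted[1] = PRpqPpRrPqRqQ$r  (last char: 'r')
  sorted[2] = PpRrPqRqQ$rPRpq  (last char: 'q')
  sorted[3] = PqRqQ$rPRpqPpRr  (last char: 'r')
  sorted[4] = Q$rPRpqPpRrPqRq  (last char: 'q')
  sorted[5] = RpqPpRrPqRqQ$rP  (last char: 'P')
  sorted[6] = RqQ$rPRpqPpRrPq  (last char: 'q')
  sorted[7] = RrPqRqQ$rPRpqPp  (last char: 'p')
  sorted[8] = pRrPqRqQ$rPRpqP  (last char: 'P')
  sorted[9] = pqPpRrPqRqQ$rPR  (last char: 'R')
  sorted[10] = qPpRrPqRqQ$rPRp  (last char: 'p')
  sorted[11] = qQ$rPRpqPpRrPqR  (last char: 'R')
  sorted[12] = qRqQ$rPRpqPpRrP  (last char: 'P')
  sorted[13] = rPRpqPpRrPqRqQ$  (last char: '$')
  sorted[14] = rPqRqQ$rPRpqPpR  (last char: 'R')
Last column: QrqrqPqpPRpRP$R
Original string S is at sorted index 13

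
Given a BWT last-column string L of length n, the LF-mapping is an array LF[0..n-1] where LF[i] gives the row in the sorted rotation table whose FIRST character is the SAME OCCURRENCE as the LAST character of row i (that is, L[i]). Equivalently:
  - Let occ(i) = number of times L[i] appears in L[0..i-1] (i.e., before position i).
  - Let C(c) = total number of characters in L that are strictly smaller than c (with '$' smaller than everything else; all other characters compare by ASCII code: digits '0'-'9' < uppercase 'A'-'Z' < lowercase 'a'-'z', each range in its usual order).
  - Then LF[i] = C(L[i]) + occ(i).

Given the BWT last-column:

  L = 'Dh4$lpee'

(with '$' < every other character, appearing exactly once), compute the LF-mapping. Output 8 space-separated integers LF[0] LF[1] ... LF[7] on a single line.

Char counts: '$':1, '4':1, 'D':1, 'e':2, 'h':1, 'l':1, 'p':1
C (first-col start): C('$')=0, C('4')=1, C('D')=2, C('e')=3, C('h')=5, C('l')=6, C('p')=7
L[0]='D': occ=0, LF[0]=C('D')+0=2+0=2
L[1]='h': occ=0, LF[1]=C('h')+0=5+0=5
L[2]='4': occ=0, LF[2]=C('4')+0=1+0=1
L[3]='$': occ=0, LF[3]=C('$')+0=0+0=0
L[4]='l': occ=0, LF[4]=C('l')+0=6+0=6
L[5]='p': occ=0, LF[5]=C('p')+0=7+0=7
L[6]='e': occ=0, LF[6]=C('e')+0=3+0=3
L[7]='e': occ=1, LF[7]=C('e')+1=3+1=4

Answer: 2 5 1 0 6 7 3 4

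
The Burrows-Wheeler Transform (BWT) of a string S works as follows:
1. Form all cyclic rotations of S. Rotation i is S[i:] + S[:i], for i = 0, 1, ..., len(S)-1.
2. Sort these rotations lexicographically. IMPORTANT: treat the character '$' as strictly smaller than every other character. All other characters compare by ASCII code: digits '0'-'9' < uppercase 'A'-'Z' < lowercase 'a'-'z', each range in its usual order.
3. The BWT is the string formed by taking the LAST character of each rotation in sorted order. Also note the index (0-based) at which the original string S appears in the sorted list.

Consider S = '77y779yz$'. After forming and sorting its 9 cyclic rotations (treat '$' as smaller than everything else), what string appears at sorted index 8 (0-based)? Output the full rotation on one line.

Answer: z$77y779y

Derivation:
All 9 rotations (rotation i = S[i:]+S[:i]):
  rot[0] = 77y779yz$
  rot[1] = 7y779yz$7
  rot[2] = y779yz$77
  rot[3] = 779yz$77y
  rot[4] = 79yz$77y7
  rot[5] = 9yz$77y77
  rot[6] = yz$77y779
  rot[7] = z$77y779y
  rot[8] = $77y779yz
Sorted (with $ < everything):
  sorted[0] = $77y779yz
  sorted[1] = 779yz$77y
  sorted[2] = 77y779yz$
  sorted[3] = 79yz$77y7
  sorted[4] = 7y779yz$7
  sorted[5] = 9yz$77y77
  sorted[6] = y779yz$77
  sorted[7] = yz$77y779
  sorted[8] = z$77y779y
sorted[8] = z$77y779y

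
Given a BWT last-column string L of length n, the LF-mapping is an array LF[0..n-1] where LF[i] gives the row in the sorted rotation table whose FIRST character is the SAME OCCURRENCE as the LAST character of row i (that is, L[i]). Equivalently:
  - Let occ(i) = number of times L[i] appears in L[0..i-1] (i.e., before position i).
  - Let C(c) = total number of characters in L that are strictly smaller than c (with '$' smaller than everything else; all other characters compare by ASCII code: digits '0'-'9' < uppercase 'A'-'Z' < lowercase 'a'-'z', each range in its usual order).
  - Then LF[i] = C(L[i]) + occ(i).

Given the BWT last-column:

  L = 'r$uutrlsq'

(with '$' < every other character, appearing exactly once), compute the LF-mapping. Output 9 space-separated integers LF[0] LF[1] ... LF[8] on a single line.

Char counts: '$':1, 'l':1, 'q':1, 'r':2, 's':1, 't':1, 'u':2
C (first-col start): C('$')=0, C('l')=1, C('q')=2, C('r')=3, C('s')=5, C('t')=6, C('u')=7
L[0]='r': occ=0, LF[0]=C('r')+0=3+0=3
L[1]='$': occ=0, LF[1]=C('$')+0=0+0=0
L[2]='u': occ=0, LF[2]=C('u')+0=7+0=7
L[3]='u': occ=1, LF[3]=C('u')+1=7+1=8
L[4]='t': occ=0, LF[4]=C('t')+0=6+0=6
L[5]='r': occ=1, LF[5]=C('r')+1=3+1=4
L[6]='l': occ=0, LF[6]=C('l')+0=1+0=1
L[7]='s': occ=0, LF[7]=C('s')+0=5+0=5
L[8]='q': occ=0, LF[8]=C('q')+0=2+0=2

Answer: 3 0 7 8 6 4 1 5 2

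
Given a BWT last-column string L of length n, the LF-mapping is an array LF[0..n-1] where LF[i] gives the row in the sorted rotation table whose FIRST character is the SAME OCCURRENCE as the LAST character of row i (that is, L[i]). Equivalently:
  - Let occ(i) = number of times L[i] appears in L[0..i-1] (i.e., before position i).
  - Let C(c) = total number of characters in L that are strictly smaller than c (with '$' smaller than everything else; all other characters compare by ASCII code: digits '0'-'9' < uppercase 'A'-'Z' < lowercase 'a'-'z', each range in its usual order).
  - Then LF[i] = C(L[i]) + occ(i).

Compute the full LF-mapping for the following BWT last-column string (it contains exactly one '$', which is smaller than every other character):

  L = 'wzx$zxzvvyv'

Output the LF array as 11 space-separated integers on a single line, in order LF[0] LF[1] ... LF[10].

Char counts: '$':1, 'v':3, 'w':1, 'x':2, 'y':1, 'z':3
C (first-col start): C('$')=0, C('v')=1, C('w')=4, C('x')=5, C('y')=7, C('z')=8
L[0]='w': occ=0, LF[0]=C('w')+0=4+0=4
L[1]='z': occ=0, LF[1]=C('z')+0=8+0=8
L[2]='x': occ=0, LF[2]=C('x')+0=5+0=5
L[3]='$': occ=0, LF[3]=C('$')+0=0+0=0
L[4]='z': occ=1, LF[4]=C('z')+1=8+1=9
L[5]='x': occ=1, LF[5]=C('x')+1=5+1=6
L[6]='z': occ=2, LF[6]=C('z')+2=8+2=10
L[7]='v': occ=0, LF[7]=C('v')+0=1+0=1
L[8]='v': occ=1, LF[8]=C('v')+1=1+1=2
L[9]='y': occ=0, LF[9]=C('y')+0=7+0=7
L[10]='v': occ=2, LF[10]=C('v')+2=1+2=3

Answer: 4 8 5 0 9 6 10 1 2 7 3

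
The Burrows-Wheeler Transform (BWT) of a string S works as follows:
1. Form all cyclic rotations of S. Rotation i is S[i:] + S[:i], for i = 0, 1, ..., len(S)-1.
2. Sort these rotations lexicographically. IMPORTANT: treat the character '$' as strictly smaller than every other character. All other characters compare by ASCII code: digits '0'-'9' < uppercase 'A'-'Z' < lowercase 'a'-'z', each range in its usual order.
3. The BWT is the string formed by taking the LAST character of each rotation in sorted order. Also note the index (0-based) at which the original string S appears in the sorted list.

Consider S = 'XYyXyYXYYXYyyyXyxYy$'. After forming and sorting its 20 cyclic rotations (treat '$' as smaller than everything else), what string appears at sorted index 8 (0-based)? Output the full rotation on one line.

Answer: YYXYyyyXyxYy$XYyXyYX

Derivation:
All 20 rotations (rotation i = S[i:]+S[:i]):
  rot[0] = XYyXyYXYYXYyyyXyxYy$
  rot[1] = YyXyYXYYXYyyyXyxYy$X
  rot[2] = yXyYXYYXYyyyXyxYy$XY
  rot[3] = XyYXYYXYyyyXyxYy$XYy
  rot[4] = yYXYYXYyyyXyxYy$XYyX
  rot[5] = YXYYXYyyyXyxYy$XYyXy
  rot[6] = XYYXYyyyXyxYy$XYyXyY
  rot[7] = YYXYyyyXyxYy$XYyXyYX
  rot[8] = YXYyyyXyxYy$XYyXyYXY
  rot[9] = XYyyyXyxYy$XYyXyYXYY
  rot[10] = YyyyXyxYy$XYyXyYXYYX
  rot[11] = yyyXyxYy$XYyXyYXYYXY
  rot[12] = yyXyxYy$XYyXyYXYYXYy
  rot[13] = yXyxYy$XYyXyYXYYXYyy
  rot[14] = XyxYy$XYyXyYXYYXYyyy
  rot[15] = yxYy$XYyXyYXYYXYyyyX
  rot[16] = xYy$XYyXyYXYYXYyyyXy
  rot[17] = Yy$XYyXyYXYYXYyyyXyx
  rot[18] = y$XYyXyYXYYXYyyyXyxY
  rot[19] = $XYyXyYXYYXYyyyXyxYy
Sorted (with $ < everything):
  sorted[0] = $XYyXyYXYYXYyyyXyxYy
  sorted[1] = XYYXYyyyXyxYy$XYyXyY
  sorted[2] = XYyXyYXYYXYyyyXyxYy$
  sorted[3] = XYyyyXyxYy$XYyXyYXYY
  sorted[4] = XyYXYYXYyyyXyxYy$XYy
  sorted[5] = XyxYy$XYyXyYXYYXYyyy
  sorted[6] = YXYYXYyyyXyxYy$XYyXy
  sorted[7] = YXYyyyXyxYy$XYyXyYXY
  sorted[8] = YYXYyyyXyxYy$XYyXyYX
  sorted[9] = Yy$XYyXyYXYYXYyyyXyx
  sorted[10] = YyXyYXYYXYyyyXyxYy$X
  sorted[11] = YyyyXyxYy$XYyXyYXYYX
  sorted[12] = xYy$XYyXyYXYYXYyyyXy
  sorted[13] = y$XYyXyYXYYXYyyyXyxY
  sorted[14] = yXyYXYYXYyyyXyxYy$XY
  sorted[15] = yXyxYy$XYyXyYXYYXYyy
  sorted[16] = yYXYYXYyyyXyxYy$XYyX
  sorted[17] = yxYy$XYyXyYXYYXYyyyX
  sorted[18] = yyXyxYy$XYyXyYXYYXYy
  sorted[19] = yyyXyxYy$XYyXyYXYYXY
sorted[8] = YYXYyyyXyxYy$XYyXyYX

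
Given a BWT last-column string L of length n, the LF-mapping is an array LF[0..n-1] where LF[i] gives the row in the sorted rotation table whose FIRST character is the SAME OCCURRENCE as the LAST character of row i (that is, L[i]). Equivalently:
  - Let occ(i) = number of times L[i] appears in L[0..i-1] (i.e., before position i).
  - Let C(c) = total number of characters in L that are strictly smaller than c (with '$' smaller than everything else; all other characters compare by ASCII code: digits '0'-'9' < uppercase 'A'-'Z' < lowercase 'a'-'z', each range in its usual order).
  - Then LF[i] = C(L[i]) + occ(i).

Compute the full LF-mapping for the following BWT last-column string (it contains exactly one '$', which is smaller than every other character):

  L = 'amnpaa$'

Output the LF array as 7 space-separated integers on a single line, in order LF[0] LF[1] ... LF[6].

Char counts: '$':1, 'a':3, 'm':1, 'n':1, 'p':1
C (first-col start): C('$')=0, C('a')=1, C('m')=4, C('n')=5, C('p')=6
L[0]='a': occ=0, LF[0]=C('a')+0=1+0=1
L[1]='m': occ=0, LF[1]=C('m')+0=4+0=4
L[2]='n': occ=0, LF[2]=C('n')+0=5+0=5
L[3]='p': occ=0, LF[3]=C('p')+0=6+0=6
L[4]='a': occ=1, LF[4]=C('a')+1=1+1=2
L[5]='a': occ=2, LF[5]=C('a')+2=1+2=3
L[6]='$': occ=0, LF[6]=C('$')+0=0+0=0

Answer: 1 4 5 6 2 3 0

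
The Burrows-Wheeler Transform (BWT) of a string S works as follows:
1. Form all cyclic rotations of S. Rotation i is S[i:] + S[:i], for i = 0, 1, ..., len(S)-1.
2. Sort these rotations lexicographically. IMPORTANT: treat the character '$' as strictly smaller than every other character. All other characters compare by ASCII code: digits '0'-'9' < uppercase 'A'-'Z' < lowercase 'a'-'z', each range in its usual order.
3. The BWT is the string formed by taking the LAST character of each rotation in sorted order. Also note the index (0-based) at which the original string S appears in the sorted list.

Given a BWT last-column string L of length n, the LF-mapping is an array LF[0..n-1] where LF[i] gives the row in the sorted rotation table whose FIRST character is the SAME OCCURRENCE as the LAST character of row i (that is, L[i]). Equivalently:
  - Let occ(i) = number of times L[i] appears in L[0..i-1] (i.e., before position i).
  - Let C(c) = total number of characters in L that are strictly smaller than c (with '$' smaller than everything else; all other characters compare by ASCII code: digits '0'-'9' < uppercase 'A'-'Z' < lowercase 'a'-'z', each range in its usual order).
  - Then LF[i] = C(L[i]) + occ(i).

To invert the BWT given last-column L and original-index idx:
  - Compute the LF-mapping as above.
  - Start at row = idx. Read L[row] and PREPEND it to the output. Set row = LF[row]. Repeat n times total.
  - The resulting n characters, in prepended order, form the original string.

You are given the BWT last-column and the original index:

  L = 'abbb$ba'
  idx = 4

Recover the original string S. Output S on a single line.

LF mapping: 1 3 4 5 0 6 2
Walk LF starting at row 4, prepending L[row]:
  step 1: row=4, L[4]='$', prepend. Next row=LF[4]=0
  step 2: row=0, L[0]='a', prepend. Next row=LF[0]=1
  step 3: row=1, L[1]='b', prepend. Next row=LF[1]=3
  step 4: row=3, L[3]='b', prepend. Next row=LF[3]=5
  step 5: row=5, L[5]='b', prepend. Next row=LF[5]=6
  step 6: row=6, L[6]='a', prepend. Next row=LF[6]=2
  step 7: row=2, L[2]='b', prepend. Next row=LF[2]=4
Reversed output: babbba$

Answer: babbba$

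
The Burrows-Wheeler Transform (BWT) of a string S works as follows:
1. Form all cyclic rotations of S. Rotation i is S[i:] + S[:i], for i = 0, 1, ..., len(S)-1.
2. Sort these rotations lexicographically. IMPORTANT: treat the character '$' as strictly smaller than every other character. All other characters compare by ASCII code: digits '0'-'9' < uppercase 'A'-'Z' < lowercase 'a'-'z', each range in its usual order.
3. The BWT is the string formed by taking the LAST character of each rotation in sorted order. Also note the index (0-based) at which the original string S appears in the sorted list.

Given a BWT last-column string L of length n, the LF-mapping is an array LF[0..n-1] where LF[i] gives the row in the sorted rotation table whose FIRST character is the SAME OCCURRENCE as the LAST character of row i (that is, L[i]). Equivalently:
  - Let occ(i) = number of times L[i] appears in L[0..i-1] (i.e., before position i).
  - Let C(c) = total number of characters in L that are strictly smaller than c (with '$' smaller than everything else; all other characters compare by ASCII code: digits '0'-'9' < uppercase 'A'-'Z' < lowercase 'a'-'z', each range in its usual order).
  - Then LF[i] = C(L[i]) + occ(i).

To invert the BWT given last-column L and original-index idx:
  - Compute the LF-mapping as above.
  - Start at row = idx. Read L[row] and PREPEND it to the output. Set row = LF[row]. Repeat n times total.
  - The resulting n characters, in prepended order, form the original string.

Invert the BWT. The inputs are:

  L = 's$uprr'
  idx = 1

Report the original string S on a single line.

LF mapping: 4 0 5 1 2 3
Walk LF starting at row 1, prepending L[row]:
  step 1: row=1, L[1]='$', prepend. Next row=LF[1]=0
  step 2: row=0, L[0]='s', prepend. Next row=LF[0]=4
  step 3: row=4, L[4]='r', prepend. Next row=LF[4]=2
  step 4: row=2, L[2]='u', prepend. Next row=LF[2]=5
  step 5: row=5, L[5]='r', prepend. Next row=LF[5]=3
  step 6: row=3, L[3]='p', prepend. Next row=LF[3]=1
Reversed output: prurs$

Answer: prurs$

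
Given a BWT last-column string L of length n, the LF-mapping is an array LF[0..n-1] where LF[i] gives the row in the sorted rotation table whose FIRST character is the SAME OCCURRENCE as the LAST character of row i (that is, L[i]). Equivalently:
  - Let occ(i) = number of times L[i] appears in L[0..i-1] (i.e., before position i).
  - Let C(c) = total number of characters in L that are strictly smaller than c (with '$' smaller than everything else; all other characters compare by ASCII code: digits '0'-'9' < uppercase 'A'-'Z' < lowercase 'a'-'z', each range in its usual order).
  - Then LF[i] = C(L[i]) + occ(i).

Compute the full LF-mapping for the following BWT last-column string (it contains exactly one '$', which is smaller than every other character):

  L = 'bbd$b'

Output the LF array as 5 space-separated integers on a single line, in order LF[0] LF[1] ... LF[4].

Answer: 1 2 4 0 3

Derivation:
Char counts: '$':1, 'b':3, 'd':1
C (first-col start): C('$')=0, C('b')=1, C('d')=4
L[0]='b': occ=0, LF[0]=C('b')+0=1+0=1
L[1]='b': occ=1, LF[1]=C('b')+1=1+1=2
L[2]='d': occ=0, LF[2]=C('d')+0=4+0=4
L[3]='$': occ=0, LF[3]=C('$')+0=0+0=0
L[4]='b': occ=2, LF[4]=C('b')+2=1+2=3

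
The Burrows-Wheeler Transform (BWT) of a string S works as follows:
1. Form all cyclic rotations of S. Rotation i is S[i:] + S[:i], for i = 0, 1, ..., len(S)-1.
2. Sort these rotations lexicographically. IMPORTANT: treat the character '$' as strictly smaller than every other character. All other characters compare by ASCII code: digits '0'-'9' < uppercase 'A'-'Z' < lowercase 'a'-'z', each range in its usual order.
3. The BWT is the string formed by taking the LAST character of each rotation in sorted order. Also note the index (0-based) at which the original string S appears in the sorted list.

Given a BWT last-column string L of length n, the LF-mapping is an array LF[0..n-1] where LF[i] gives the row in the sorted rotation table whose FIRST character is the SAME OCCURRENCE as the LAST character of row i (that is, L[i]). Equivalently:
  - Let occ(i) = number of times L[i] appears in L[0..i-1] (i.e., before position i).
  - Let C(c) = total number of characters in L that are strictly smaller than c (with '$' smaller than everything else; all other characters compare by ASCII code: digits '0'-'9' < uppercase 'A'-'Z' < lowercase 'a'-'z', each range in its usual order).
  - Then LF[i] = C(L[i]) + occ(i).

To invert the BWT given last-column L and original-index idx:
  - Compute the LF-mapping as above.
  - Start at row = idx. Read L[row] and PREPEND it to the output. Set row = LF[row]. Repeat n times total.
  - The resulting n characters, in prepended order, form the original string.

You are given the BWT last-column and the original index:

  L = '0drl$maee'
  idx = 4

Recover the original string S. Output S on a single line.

Answer: emerald0$

Derivation:
LF mapping: 1 3 8 6 0 7 2 4 5
Walk LF starting at row 4, prepending L[row]:
  step 1: row=4, L[4]='$', prepend. Next row=LF[4]=0
  step 2: row=0, L[0]='0', prepend. Next row=LF[0]=1
  step 3: row=1, L[1]='d', prepend. Next row=LF[1]=3
  step 4: row=3, L[3]='l', prepend. Next row=LF[3]=6
  step 5: row=6, L[6]='a', prepend. Next row=LF[6]=2
  step 6: row=2, L[2]='r', prepend. Next row=LF[2]=8
  step 7: row=8, L[8]='e', prepend. Next row=LF[8]=5
  step 8: row=5, L[5]='m', prepend. Next row=LF[5]=7
  step 9: row=7, L[7]='e', prepend. Next row=LF[7]=4
Reversed output: emerald0$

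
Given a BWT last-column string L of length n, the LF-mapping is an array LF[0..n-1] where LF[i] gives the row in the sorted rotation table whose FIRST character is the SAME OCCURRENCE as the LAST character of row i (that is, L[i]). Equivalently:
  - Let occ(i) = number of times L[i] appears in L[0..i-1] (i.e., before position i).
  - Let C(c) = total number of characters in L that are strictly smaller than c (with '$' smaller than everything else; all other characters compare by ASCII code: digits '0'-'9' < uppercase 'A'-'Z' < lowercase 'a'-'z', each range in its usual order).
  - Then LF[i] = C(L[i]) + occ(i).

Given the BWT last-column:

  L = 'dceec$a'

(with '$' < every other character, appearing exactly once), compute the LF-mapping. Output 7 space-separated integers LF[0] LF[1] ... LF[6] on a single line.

Answer: 4 2 5 6 3 0 1

Derivation:
Char counts: '$':1, 'a':1, 'c':2, 'd':1, 'e':2
C (first-col start): C('$')=0, C('a')=1, C('c')=2, C('d')=4, C('e')=5
L[0]='d': occ=0, LF[0]=C('d')+0=4+0=4
L[1]='c': occ=0, LF[1]=C('c')+0=2+0=2
L[2]='e': occ=0, LF[2]=C('e')+0=5+0=5
L[3]='e': occ=1, LF[3]=C('e')+1=5+1=6
L[4]='c': occ=1, LF[4]=C('c')+1=2+1=3
L[5]='$': occ=0, LF[5]=C('$')+0=0+0=0
L[6]='a': occ=0, LF[6]=C('a')+0=1+0=1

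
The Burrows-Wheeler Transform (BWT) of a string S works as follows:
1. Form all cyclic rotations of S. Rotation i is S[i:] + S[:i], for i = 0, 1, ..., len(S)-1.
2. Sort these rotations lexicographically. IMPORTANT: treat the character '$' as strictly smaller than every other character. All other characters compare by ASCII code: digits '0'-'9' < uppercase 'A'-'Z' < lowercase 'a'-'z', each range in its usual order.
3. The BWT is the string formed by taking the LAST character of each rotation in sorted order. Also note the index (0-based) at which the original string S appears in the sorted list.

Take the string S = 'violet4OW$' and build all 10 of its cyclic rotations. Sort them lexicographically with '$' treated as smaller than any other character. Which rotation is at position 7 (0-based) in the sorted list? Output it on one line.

All 10 rotations (rotation i = S[i:]+S[:i]):
  rot[0] = violet4OW$
  rot[1] = iolet4OW$v
  rot[2] = olet4OW$vi
  rot[3] = let4OW$vio
  rot[4] = et4OW$viol
  rot[5] = t4OW$viole
  rot[6] = 4OW$violet
  rot[7] = OW$violet4
  rot[8] = W$violet4O
  rot[9] = $violet4OW
Sorted (with $ < everything):
  sorted[0] = $violet4OW
  sorted[1] = 4OW$violet
  sorted[2] = OW$violet4
  sorted[3] = W$violet4O
  sorted[4] = et4OW$viol
  sorted[5] = iolet4OW$v
  sorted[6] = let4OW$vio
  sorted[7] = olet4OW$vi
  sorted[8] = t4OW$viole
  sorted[9] = violet4OW$
sorted[7] = olet4OW$vi

Answer: olet4OW$vi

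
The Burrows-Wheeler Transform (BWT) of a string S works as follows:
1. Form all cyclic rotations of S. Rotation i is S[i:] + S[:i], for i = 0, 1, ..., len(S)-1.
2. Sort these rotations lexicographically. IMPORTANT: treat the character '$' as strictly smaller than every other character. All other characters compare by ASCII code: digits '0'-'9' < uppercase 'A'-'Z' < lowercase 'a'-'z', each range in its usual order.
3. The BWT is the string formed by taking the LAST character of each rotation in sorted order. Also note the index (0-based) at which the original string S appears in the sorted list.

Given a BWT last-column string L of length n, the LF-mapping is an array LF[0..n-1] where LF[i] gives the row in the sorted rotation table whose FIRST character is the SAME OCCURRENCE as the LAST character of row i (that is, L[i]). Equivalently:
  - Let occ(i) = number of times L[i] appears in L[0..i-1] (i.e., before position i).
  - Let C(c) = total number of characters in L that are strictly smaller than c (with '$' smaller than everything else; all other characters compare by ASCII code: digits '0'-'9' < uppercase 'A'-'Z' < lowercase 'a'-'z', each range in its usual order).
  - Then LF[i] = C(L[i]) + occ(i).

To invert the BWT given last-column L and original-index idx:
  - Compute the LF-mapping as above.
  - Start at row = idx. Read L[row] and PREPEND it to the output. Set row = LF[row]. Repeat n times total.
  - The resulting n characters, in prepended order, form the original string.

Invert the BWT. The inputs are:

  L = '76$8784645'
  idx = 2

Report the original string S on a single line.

Answer: 485867647$

Derivation:
LF mapping: 6 4 0 8 7 9 1 5 2 3
Walk LF starting at row 2, prepending L[row]:
  step 1: row=2, L[2]='$', prepend. Next row=LF[2]=0
  step 2: row=0, L[0]='7', prepend. Next row=LF[0]=6
  step 3: row=6, L[6]='4', prepend. Next row=LF[6]=1
  step 4: row=1, L[1]='6', prepend. Next row=LF[1]=4
  step 5: row=4, L[4]='7', prepend. Next row=LF[4]=7
  step 6: row=7, L[7]='6', prepend. Next row=LF[7]=5
  step 7: row=5, L[5]='8', prepend. Next row=LF[5]=9
  step 8: row=9, L[9]='5', prepend. Next row=LF[9]=3
  step 9: row=3, L[3]='8', prepend. Next row=LF[3]=8
  step 10: row=8, L[8]='4', prepend. Next row=LF[8]=2
Reversed output: 485867647$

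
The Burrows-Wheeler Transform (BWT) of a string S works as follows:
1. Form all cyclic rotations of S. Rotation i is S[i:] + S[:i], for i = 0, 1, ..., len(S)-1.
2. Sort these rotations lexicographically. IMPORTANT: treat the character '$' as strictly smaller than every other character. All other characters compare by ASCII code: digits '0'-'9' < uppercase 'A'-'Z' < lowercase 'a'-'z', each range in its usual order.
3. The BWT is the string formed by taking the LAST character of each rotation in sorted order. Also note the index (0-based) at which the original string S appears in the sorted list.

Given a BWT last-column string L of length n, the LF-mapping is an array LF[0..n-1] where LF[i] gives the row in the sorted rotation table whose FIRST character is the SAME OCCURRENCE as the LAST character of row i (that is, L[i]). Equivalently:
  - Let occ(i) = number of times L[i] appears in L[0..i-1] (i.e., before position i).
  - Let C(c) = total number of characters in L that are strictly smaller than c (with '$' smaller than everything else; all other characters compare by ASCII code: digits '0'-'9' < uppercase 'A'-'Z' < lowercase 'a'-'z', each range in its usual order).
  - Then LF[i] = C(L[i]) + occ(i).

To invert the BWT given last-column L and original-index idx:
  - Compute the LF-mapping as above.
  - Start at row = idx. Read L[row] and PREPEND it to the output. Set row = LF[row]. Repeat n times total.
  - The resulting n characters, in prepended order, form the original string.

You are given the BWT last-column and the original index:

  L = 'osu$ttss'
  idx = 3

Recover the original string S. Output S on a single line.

LF mapping: 1 2 7 0 5 6 3 4
Walk LF starting at row 3, prepending L[row]:
  step 1: row=3, L[3]='$', prepend. Next row=LF[3]=0
  step 2: row=0, L[0]='o', prepend. Next row=LF[0]=1
  step 3: row=1, L[1]='s', prepend. Next row=LF[1]=2
  step 4: row=2, L[2]='u', prepend. Next row=LF[2]=7
  step 5: row=7, L[7]='s', prepend. Next row=LF[7]=4
  step 6: row=4, L[4]='t', prepend. Next row=LF[4]=5
  step 7: row=5, L[5]='t', prepend. Next row=LF[5]=6
  step 8: row=6, L[6]='s', prepend. Next row=LF[6]=3
Reversed output: sttsuso$

Answer: sttsuso$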